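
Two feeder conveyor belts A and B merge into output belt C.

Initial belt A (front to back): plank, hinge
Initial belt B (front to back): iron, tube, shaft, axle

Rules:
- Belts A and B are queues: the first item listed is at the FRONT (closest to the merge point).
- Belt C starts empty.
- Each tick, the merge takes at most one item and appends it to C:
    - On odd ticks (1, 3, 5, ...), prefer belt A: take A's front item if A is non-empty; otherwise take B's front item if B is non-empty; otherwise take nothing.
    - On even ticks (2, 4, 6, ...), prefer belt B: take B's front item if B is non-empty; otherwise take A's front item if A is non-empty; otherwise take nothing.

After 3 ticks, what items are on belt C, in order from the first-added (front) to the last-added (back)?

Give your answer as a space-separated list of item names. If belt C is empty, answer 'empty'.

Answer: plank iron hinge

Derivation:
Tick 1: prefer A, take plank from A; A=[hinge] B=[iron,tube,shaft,axle] C=[plank]
Tick 2: prefer B, take iron from B; A=[hinge] B=[tube,shaft,axle] C=[plank,iron]
Tick 3: prefer A, take hinge from A; A=[-] B=[tube,shaft,axle] C=[plank,iron,hinge]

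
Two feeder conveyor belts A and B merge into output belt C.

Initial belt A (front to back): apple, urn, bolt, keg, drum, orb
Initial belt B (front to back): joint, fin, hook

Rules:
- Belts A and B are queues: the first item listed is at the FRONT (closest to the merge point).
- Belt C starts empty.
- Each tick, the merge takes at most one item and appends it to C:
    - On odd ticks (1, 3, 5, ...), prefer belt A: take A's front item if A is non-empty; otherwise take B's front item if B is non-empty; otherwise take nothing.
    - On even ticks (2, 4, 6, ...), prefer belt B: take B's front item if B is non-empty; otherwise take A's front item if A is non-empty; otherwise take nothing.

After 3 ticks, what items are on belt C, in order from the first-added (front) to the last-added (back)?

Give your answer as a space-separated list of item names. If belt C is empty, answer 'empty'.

Tick 1: prefer A, take apple from A; A=[urn,bolt,keg,drum,orb] B=[joint,fin,hook] C=[apple]
Tick 2: prefer B, take joint from B; A=[urn,bolt,keg,drum,orb] B=[fin,hook] C=[apple,joint]
Tick 3: prefer A, take urn from A; A=[bolt,keg,drum,orb] B=[fin,hook] C=[apple,joint,urn]

Answer: apple joint urn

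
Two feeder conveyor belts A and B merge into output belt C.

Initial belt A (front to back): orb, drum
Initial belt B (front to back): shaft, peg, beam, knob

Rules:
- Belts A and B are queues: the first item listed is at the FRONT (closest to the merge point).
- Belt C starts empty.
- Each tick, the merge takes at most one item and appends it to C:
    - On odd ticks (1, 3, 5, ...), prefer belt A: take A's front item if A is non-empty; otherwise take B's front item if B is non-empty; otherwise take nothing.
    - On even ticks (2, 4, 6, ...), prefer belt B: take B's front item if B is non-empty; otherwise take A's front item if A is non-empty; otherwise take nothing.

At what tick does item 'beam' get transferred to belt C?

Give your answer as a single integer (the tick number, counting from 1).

Tick 1: prefer A, take orb from A; A=[drum] B=[shaft,peg,beam,knob] C=[orb]
Tick 2: prefer B, take shaft from B; A=[drum] B=[peg,beam,knob] C=[orb,shaft]
Tick 3: prefer A, take drum from A; A=[-] B=[peg,beam,knob] C=[orb,shaft,drum]
Tick 4: prefer B, take peg from B; A=[-] B=[beam,knob] C=[orb,shaft,drum,peg]
Tick 5: prefer A, take beam from B; A=[-] B=[knob] C=[orb,shaft,drum,peg,beam]

Answer: 5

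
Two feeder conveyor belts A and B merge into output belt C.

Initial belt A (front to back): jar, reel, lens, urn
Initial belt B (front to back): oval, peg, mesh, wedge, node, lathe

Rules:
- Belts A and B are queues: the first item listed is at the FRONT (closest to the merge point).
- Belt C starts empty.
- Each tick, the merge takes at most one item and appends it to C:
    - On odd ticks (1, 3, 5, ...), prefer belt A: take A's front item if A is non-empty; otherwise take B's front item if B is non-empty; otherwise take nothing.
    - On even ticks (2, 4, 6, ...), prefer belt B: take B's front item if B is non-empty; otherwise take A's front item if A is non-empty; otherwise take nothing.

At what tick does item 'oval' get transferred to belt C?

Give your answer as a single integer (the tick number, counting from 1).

Answer: 2

Derivation:
Tick 1: prefer A, take jar from A; A=[reel,lens,urn] B=[oval,peg,mesh,wedge,node,lathe] C=[jar]
Tick 2: prefer B, take oval from B; A=[reel,lens,urn] B=[peg,mesh,wedge,node,lathe] C=[jar,oval]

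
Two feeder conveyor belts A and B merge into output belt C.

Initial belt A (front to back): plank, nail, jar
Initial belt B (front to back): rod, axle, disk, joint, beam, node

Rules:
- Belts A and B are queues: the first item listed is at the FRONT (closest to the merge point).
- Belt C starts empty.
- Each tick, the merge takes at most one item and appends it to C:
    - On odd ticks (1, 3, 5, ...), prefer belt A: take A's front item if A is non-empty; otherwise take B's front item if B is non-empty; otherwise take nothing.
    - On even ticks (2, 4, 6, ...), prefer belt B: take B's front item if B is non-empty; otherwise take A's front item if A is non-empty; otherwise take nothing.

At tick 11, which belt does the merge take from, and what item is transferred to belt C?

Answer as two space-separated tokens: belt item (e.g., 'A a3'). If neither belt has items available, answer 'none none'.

Tick 1: prefer A, take plank from A; A=[nail,jar] B=[rod,axle,disk,joint,beam,node] C=[plank]
Tick 2: prefer B, take rod from B; A=[nail,jar] B=[axle,disk,joint,beam,node] C=[plank,rod]
Tick 3: prefer A, take nail from A; A=[jar] B=[axle,disk,joint,beam,node] C=[plank,rod,nail]
Tick 4: prefer B, take axle from B; A=[jar] B=[disk,joint,beam,node] C=[plank,rod,nail,axle]
Tick 5: prefer A, take jar from A; A=[-] B=[disk,joint,beam,node] C=[plank,rod,nail,axle,jar]
Tick 6: prefer B, take disk from B; A=[-] B=[joint,beam,node] C=[plank,rod,nail,axle,jar,disk]
Tick 7: prefer A, take joint from B; A=[-] B=[beam,node] C=[plank,rod,nail,axle,jar,disk,joint]
Tick 8: prefer B, take beam from B; A=[-] B=[node] C=[plank,rod,nail,axle,jar,disk,joint,beam]
Tick 9: prefer A, take node from B; A=[-] B=[-] C=[plank,rod,nail,axle,jar,disk,joint,beam,node]
Tick 10: prefer B, both empty, nothing taken; A=[-] B=[-] C=[plank,rod,nail,axle,jar,disk,joint,beam,node]
Tick 11: prefer A, both empty, nothing taken; A=[-] B=[-] C=[plank,rod,nail,axle,jar,disk,joint,beam,node]

Answer: none none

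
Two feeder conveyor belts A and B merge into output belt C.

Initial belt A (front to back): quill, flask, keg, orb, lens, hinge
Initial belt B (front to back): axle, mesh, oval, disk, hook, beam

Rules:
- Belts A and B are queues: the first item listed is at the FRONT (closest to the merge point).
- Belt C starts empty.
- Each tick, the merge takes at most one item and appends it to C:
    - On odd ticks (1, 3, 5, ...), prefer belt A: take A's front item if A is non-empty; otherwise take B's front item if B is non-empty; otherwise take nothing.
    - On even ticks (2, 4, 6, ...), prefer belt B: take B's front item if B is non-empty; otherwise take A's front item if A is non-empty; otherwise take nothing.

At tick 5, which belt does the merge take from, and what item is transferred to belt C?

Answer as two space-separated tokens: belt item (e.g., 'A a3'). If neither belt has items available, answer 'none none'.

Answer: A keg

Derivation:
Tick 1: prefer A, take quill from A; A=[flask,keg,orb,lens,hinge] B=[axle,mesh,oval,disk,hook,beam] C=[quill]
Tick 2: prefer B, take axle from B; A=[flask,keg,orb,lens,hinge] B=[mesh,oval,disk,hook,beam] C=[quill,axle]
Tick 3: prefer A, take flask from A; A=[keg,orb,lens,hinge] B=[mesh,oval,disk,hook,beam] C=[quill,axle,flask]
Tick 4: prefer B, take mesh from B; A=[keg,orb,lens,hinge] B=[oval,disk,hook,beam] C=[quill,axle,flask,mesh]
Tick 5: prefer A, take keg from A; A=[orb,lens,hinge] B=[oval,disk,hook,beam] C=[quill,axle,flask,mesh,keg]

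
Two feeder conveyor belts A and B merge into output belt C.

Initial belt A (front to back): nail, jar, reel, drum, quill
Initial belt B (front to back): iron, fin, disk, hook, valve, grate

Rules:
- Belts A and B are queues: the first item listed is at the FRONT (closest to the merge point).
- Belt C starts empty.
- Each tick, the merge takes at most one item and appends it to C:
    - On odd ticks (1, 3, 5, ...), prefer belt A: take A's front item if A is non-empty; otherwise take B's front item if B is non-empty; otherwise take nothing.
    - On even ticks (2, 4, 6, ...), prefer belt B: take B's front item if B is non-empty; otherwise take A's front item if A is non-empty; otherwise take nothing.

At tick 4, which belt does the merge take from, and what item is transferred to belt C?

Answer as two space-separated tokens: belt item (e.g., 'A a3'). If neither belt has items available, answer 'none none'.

Tick 1: prefer A, take nail from A; A=[jar,reel,drum,quill] B=[iron,fin,disk,hook,valve,grate] C=[nail]
Tick 2: prefer B, take iron from B; A=[jar,reel,drum,quill] B=[fin,disk,hook,valve,grate] C=[nail,iron]
Tick 3: prefer A, take jar from A; A=[reel,drum,quill] B=[fin,disk,hook,valve,grate] C=[nail,iron,jar]
Tick 4: prefer B, take fin from B; A=[reel,drum,quill] B=[disk,hook,valve,grate] C=[nail,iron,jar,fin]

Answer: B fin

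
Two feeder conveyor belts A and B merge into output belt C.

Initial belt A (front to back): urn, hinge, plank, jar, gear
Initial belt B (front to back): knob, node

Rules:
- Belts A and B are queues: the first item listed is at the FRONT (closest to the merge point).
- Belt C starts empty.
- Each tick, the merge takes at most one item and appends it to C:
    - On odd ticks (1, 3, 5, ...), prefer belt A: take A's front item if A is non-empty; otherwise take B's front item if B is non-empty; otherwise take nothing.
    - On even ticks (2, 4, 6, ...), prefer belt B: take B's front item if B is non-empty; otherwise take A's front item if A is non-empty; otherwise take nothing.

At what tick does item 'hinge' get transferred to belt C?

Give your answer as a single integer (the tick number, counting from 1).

Tick 1: prefer A, take urn from A; A=[hinge,plank,jar,gear] B=[knob,node] C=[urn]
Tick 2: prefer B, take knob from B; A=[hinge,plank,jar,gear] B=[node] C=[urn,knob]
Tick 3: prefer A, take hinge from A; A=[plank,jar,gear] B=[node] C=[urn,knob,hinge]

Answer: 3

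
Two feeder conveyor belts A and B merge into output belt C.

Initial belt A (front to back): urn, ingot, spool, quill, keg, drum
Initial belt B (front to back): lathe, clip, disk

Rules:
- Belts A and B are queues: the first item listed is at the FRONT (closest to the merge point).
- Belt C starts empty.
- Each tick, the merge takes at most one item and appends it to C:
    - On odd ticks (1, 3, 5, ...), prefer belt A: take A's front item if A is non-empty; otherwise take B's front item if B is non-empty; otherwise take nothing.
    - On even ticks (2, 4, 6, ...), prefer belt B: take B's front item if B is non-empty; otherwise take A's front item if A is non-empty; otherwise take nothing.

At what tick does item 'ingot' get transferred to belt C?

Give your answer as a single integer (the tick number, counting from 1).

Answer: 3

Derivation:
Tick 1: prefer A, take urn from A; A=[ingot,spool,quill,keg,drum] B=[lathe,clip,disk] C=[urn]
Tick 2: prefer B, take lathe from B; A=[ingot,spool,quill,keg,drum] B=[clip,disk] C=[urn,lathe]
Tick 3: prefer A, take ingot from A; A=[spool,quill,keg,drum] B=[clip,disk] C=[urn,lathe,ingot]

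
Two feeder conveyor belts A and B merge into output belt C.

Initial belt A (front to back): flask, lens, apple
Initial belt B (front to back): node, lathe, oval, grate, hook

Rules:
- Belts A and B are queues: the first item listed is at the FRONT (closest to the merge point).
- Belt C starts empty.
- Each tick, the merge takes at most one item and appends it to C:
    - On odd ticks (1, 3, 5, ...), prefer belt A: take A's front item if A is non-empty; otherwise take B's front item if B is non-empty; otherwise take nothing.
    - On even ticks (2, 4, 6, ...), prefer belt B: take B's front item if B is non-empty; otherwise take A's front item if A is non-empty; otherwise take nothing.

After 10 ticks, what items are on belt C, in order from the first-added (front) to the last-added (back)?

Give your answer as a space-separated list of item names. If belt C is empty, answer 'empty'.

Answer: flask node lens lathe apple oval grate hook

Derivation:
Tick 1: prefer A, take flask from A; A=[lens,apple] B=[node,lathe,oval,grate,hook] C=[flask]
Tick 2: prefer B, take node from B; A=[lens,apple] B=[lathe,oval,grate,hook] C=[flask,node]
Tick 3: prefer A, take lens from A; A=[apple] B=[lathe,oval,grate,hook] C=[flask,node,lens]
Tick 4: prefer B, take lathe from B; A=[apple] B=[oval,grate,hook] C=[flask,node,lens,lathe]
Tick 5: prefer A, take apple from A; A=[-] B=[oval,grate,hook] C=[flask,node,lens,lathe,apple]
Tick 6: prefer B, take oval from B; A=[-] B=[grate,hook] C=[flask,node,lens,lathe,apple,oval]
Tick 7: prefer A, take grate from B; A=[-] B=[hook] C=[flask,node,lens,lathe,apple,oval,grate]
Tick 8: prefer B, take hook from B; A=[-] B=[-] C=[flask,node,lens,lathe,apple,oval,grate,hook]
Tick 9: prefer A, both empty, nothing taken; A=[-] B=[-] C=[flask,node,lens,lathe,apple,oval,grate,hook]
Tick 10: prefer B, both empty, nothing taken; A=[-] B=[-] C=[flask,node,lens,lathe,apple,oval,grate,hook]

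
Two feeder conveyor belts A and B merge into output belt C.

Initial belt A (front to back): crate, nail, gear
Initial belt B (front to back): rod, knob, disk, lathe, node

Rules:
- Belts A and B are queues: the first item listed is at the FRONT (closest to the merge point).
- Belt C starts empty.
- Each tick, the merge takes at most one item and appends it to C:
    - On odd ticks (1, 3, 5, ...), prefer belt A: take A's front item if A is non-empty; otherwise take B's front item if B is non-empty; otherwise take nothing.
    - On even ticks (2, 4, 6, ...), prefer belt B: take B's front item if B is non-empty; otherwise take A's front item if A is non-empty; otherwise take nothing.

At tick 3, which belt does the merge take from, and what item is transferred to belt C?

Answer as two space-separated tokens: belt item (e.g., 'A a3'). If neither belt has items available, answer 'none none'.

Answer: A nail

Derivation:
Tick 1: prefer A, take crate from A; A=[nail,gear] B=[rod,knob,disk,lathe,node] C=[crate]
Tick 2: prefer B, take rod from B; A=[nail,gear] B=[knob,disk,lathe,node] C=[crate,rod]
Tick 3: prefer A, take nail from A; A=[gear] B=[knob,disk,lathe,node] C=[crate,rod,nail]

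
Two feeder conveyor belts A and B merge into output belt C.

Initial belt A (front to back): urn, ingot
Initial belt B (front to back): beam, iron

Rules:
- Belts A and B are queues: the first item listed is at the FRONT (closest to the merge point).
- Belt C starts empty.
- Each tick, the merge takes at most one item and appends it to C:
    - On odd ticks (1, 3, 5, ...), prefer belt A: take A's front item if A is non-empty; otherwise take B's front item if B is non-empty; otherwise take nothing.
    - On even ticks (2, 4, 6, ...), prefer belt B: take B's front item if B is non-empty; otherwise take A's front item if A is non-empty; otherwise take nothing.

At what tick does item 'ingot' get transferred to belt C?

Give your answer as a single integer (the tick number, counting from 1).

Answer: 3

Derivation:
Tick 1: prefer A, take urn from A; A=[ingot] B=[beam,iron] C=[urn]
Tick 2: prefer B, take beam from B; A=[ingot] B=[iron] C=[urn,beam]
Tick 3: prefer A, take ingot from A; A=[-] B=[iron] C=[urn,beam,ingot]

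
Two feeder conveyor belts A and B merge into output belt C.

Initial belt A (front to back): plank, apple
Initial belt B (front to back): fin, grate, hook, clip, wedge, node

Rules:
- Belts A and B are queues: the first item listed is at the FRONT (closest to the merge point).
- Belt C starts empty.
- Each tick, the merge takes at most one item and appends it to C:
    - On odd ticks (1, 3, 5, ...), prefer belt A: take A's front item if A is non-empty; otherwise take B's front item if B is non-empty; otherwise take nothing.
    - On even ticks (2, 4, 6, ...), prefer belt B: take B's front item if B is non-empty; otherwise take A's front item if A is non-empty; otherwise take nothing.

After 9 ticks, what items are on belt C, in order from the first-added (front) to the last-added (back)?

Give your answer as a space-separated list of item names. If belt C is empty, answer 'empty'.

Answer: plank fin apple grate hook clip wedge node

Derivation:
Tick 1: prefer A, take plank from A; A=[apple] B=[fin,grate,hook,clip,wedge,node] C=[plank]
Tick 2: prefer B, take fin from B; A=[apple] B=[grate,hook,clip,wedge,node] C=[plank,fin]
Tick 3: prefer A, take apple from A; A=[-] B=[grate,hook,clip,wedge,node] C=[plank,fin,apple]
Tick 4: prefer B, take grate from B; A=[-] B=[hook,clip,wedge,node] C=[plank,fin,apple,grate]
Tick 5: prefer A, take hook from B; A=[-] B=[clip,wedge,node] C=[plank,fin,apple,grate,hook]
Tick 6: prefer B, take clip from B; A=[-] B=[wedge,node] C=[plank,fin,apple,grate,hook,clip]
Tick 7: prefer A, take wedge from B; A=[-] B=[node] C=[plank,fin,apple,grate,hook,clip,wedge]
Tick 8: prefer B, take node from B; A=[-] B=[-] C=[plank,fin,apple,grate,hook,clip,wedge,node]
Tick 9: prefer A, both empty, nothing taken; A=[-] B=[-] C=[plank,fin,apple,grate,hook,clip,wedge,node]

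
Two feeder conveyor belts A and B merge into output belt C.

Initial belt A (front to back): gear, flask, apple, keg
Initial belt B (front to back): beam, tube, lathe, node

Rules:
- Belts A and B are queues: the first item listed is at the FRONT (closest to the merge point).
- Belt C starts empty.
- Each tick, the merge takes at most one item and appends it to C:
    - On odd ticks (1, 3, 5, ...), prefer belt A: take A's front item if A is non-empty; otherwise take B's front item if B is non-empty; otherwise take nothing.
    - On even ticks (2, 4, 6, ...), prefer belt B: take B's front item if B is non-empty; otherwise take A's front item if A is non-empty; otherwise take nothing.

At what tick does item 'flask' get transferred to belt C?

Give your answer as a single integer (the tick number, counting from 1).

Answer: 3

Derivation:
Tick 1: prefer A, take gear from A; A=[flask,apple,keg] B=[beam,tube,lathe,node] C=[gear]
Tick 2: prefer B, take beam from B; A=[flask,apple,keg] B=[tube,lathe,node] C=[gear,beam]
Tick 3: prefer A, take flask from A; A=[apple,keg] B=[tube,lathe,node] C=[gear,beam,flask]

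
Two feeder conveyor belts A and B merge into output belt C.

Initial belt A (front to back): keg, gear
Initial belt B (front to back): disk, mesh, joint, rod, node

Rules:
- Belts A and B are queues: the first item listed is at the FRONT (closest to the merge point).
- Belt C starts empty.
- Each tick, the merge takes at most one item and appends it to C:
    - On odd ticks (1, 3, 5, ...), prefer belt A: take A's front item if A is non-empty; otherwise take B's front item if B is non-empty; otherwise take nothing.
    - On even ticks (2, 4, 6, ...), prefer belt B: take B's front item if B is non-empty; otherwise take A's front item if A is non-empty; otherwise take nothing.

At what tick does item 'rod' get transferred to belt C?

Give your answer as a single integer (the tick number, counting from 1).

Answer: 6

Derivation:
Tick 1: prefer A, take keg from A; A=[gear] B=[disk,mesh,joint,rod,node] C=[keg]
Tick 2: prefer B, take disk from B; A=[gear] B=[mesh,joint,rod,node] C=[keg,disk]
Tick 3: prefer A, take gear from A; A=[-] B=[mesh,joint,rod,node] C=[keg,disk,gear]
Tick 4: prefer B, take mesh from B; A=[-] B=[joint,rod,node] C=[keg,disk,gear,mesh]
Tick 5: prefer A, take joint from B; A=[-] B=[rod,node] C=[keg,disk,gear,mesh,joint]
Tick 6: prefer B, take rod from B; A=[-] B=[node] C=[keg,disk,gear,mesh,joint,rod]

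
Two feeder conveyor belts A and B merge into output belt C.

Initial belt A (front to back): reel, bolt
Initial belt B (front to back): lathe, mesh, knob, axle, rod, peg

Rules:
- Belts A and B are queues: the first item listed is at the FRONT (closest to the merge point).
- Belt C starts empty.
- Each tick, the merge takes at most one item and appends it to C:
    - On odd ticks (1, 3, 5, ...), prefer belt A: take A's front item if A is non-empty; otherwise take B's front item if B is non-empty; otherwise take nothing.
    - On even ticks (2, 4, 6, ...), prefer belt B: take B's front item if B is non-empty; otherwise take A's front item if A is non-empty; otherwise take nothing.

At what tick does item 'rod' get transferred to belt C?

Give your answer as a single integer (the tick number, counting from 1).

Tick 1: prefer A, take reel from A; A=[bolt] B=[lathe,mesh,knob,axle,rod,peg] C=[reel]
Tick 2: prefer B, take lathe from B; A=[bolt] B=[mesh,knob,axle,rod,peg] C=[reel,lathe]
Tick 3: prefer A, take bolt from A; A=[-] B=[mesh,knob,axle,rod,peg] C=[reel,lathe,bolt]
Tick 4: prefer B, take mesh from B; A=[-] B=[knob,axle,rod,peg] C=[reel,lathe,bolt,mesh]
Tick 5: prefer A, take knob from B; A=[-] B=[axle,rod,peg] C=[reel,lathe,bolt,mesh,knob]
Tick 6: prefer B, take axle from B; A=[-] B=[rod,peg] C=[reel,lathe,bolt,mesh,knob,axle]
Tick 7: prefer A, take rod from B; A=[-] B=[peg] C=[reel,lathe,bolt,mesh,knob,axle,rod]

Answer: 7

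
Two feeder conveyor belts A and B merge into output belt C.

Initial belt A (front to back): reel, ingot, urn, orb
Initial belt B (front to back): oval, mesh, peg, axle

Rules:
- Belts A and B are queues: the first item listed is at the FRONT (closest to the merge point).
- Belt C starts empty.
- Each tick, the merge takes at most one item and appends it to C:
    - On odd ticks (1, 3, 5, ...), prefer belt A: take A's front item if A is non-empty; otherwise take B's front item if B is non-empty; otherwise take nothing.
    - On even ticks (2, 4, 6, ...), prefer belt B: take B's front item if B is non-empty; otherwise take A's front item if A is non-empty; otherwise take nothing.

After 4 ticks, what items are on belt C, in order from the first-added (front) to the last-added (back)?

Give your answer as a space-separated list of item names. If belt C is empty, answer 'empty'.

Answer: reel oval ingot mesh

Derivation:
Tick 1: prefer A, take reel from A; A=[ingot,urn,orb] B=[oval,mesh,peg,axle] C=[reel]
Tick 2: prefer B, take oval from B; A=[ingot,urn,orb] B=[mesh,peg,axle] C=[reel,oval]
Tick 3: prefer A, take ingot from A; A=[urn,orb] B=[mesh,peg,axle] C=[reel,oval,ingot]
Tick 4: prefer B, take mesh from B; A=[urn,orb] B=[peg,axle] C=[reel,oval,ingot,mesh]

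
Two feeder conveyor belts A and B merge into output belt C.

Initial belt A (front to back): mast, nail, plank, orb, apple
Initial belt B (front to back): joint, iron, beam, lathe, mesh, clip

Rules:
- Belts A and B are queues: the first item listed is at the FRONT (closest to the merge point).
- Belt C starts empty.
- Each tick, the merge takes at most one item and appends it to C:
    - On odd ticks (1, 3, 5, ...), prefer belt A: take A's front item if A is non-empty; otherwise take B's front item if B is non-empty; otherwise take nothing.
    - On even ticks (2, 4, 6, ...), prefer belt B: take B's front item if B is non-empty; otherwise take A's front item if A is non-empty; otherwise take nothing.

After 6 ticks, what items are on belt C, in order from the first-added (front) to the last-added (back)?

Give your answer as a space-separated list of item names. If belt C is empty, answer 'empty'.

Answer: mast joint nail iron plank beam

Derivation:
Tick 1: prefer A, take mast from A; A=[nail,plank,orb,apple] B=[joint,iron,beam,lathe,mesh,clip] C=[mast]
Tick 2: prefer B, take joint from B; A=[nail,plank,orb,apple] B=[iron,beam,lathe,mesh,clip] C=[mast,joint]
Tick 3: prefer A, take nail from A; A=[plank,orb,apple] B=[iron,beam,lathe,mesh,clip] C=[mast,joint,nail]
Tick 4: prefer B, take iron from B; A=[plank,orb,apple] B=[beam,lathe,mesh,clip] C=[mast,joint,nail,iron]
Tick 5: prefer A, take plank from A; A=[orb,apple] B=[beam,lathe,mesh,clip] C=[mast,joint,nail,iron,plank]
Tick 6: prefer B, take beam from B; A=[orb,apple] B=[lathe,mesh,clip] C=[mast,joint,nail,iron,plank,beam]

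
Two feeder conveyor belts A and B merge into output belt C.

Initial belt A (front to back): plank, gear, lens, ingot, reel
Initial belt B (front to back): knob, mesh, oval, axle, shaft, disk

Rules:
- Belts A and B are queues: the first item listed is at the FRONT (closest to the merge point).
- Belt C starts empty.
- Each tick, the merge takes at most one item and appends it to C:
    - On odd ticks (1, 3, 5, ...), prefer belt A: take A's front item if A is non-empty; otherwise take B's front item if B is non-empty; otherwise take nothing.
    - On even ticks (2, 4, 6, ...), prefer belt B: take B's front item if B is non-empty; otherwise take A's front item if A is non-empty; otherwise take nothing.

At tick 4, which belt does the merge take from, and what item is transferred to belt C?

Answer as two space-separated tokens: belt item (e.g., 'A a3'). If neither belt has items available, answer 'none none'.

Answer: B mesh

Derivation:
Tick 1: prefer A, take plank from A; A=[gear,lens,ingot,reel] B=[knob,mesh,oval,axle,shaft,disk] C=[plank]
Tick 2: prefer B, take knob from B; A=[gear,lens,ingot,reel] B=[mesh,oval,axle,shaft,disk] C=[plank,knob]
Tick 3: prefer A, take gear from A; A=[lens,ingot,reel] B=[mesh,oval,axle,shaft,disk] C=[plank,knob,gear]
Tick 4: prefer B, take mesh from B; A=[lens,ingot,reel] B=[oval,axle,shaft,disk] C=[plank,knob,gear,mesh]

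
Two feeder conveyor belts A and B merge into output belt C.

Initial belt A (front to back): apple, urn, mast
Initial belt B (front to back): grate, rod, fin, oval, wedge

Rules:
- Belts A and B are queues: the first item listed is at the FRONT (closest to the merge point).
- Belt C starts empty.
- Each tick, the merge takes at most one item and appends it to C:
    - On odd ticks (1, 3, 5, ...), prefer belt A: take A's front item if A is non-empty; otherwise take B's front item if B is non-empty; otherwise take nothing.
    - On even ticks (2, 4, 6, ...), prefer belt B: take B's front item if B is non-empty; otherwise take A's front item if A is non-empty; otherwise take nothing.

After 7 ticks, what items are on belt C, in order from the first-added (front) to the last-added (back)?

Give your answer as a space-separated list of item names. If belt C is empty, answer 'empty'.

Answer: apple grate urn rod mast fin oval

Derivation:
Tick 1: prefer A, take apple from A; A=[urn,mast] B=[grate,rod,fin,oval,wedge] C=[apple]
Tick 2: prefer B, take grate from B; A=[urn,mast] B=[rod,fin,oval,wedge] C=[apple,grate]
Tick 3: prefer A, take urn from A; A=[mast] B=[rod,fin,oval,wedge] C=[apple,grate,urn]
Tick 4: prefer B, take rod from B; A=[mast] B=[fin,oval,wedge] C=[apple,grate,urn,rod]
Tick 5: prefer A, take mast from A; A=[-] B=[fin,oval,wedge] C=[apple,grate,urn,rod,mast]
Tick 6: prefer B, take fin from B; A=[-] B=[oval,wedge] C=[apple,grate,urn,rod,mast,fin]
Tick 7: prefer A, take oval from B; A=[-] B=[wedge] C=[apple,grate,urn,rod,mast,fin,oval]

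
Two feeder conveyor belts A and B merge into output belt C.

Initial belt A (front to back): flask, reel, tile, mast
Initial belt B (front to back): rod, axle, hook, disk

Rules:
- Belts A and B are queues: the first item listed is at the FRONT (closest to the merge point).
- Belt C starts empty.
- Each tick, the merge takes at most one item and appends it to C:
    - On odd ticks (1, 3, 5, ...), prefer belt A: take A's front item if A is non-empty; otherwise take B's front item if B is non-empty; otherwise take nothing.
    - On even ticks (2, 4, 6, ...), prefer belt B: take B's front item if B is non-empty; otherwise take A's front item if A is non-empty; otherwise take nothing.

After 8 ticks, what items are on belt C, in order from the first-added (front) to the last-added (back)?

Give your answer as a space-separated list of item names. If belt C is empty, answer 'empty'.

Tick 1: prefer A, take flask from A; A=[reel,tile,mast] B=[rod,axle,hook,disk] C=[flask]
Tick 2: prefer B, take rod from B; A=[reel,tile,mast] B=[axle,hook,disk] C=[flask,rod]
Tick 3: prefer A, take reel from A; A=[tile,mast] B=[axle,hook,disk] C=[flask,rod,reel]
Tick 4: prefer B, take axle from B; A=[tile,mast] B=[hook,disk] C=[flask,rod,reel,axle]
Tick 5: prefer A, take tile from A; A=[mast] B=[hook,disk] C=[flask,rod,reel,axle,tile]
Tick 6: prefer B, take hook from B; A=[mast] B=[disk] C=[flask,rod,reel,axle,tile,hook]
Tick 7: prefer A, take mast from A; A=[-] B=[disk] C=[flask,rod,reel,axle,tile,hook,mast]
Tick 8: prefer B, take disk from B; A=[-] B=[-] C=[flask,rod,reel,axle,tile,hook,mast,disk]

Answer: flask rod reel axle tile hook mast disk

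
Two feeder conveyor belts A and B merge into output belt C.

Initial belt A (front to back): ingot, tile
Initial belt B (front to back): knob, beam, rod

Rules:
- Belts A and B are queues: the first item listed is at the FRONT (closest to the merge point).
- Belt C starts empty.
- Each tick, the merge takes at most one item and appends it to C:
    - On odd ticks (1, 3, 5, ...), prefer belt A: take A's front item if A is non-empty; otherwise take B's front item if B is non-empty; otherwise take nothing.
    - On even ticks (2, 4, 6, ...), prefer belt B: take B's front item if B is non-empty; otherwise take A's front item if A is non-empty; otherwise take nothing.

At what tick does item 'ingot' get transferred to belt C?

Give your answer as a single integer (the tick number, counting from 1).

Answer: 1

Derivation:
Tick 1: prefer A, take ingot from A; A=[tile] B=[knob,beam,rod] C=[ingot]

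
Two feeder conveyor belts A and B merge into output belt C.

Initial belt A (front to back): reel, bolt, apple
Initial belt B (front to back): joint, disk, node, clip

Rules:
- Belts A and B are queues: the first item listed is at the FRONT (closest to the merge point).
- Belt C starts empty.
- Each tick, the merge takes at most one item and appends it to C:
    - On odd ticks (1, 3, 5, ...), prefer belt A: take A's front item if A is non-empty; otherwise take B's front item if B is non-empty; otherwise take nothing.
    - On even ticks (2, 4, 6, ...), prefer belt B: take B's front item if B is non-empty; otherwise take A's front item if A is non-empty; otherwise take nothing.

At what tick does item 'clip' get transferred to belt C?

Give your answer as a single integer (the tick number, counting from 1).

Tick 1: prefer A, take reel from A; A=[bolt,apple] B=[joint,disk,node,clip] C=[reel]
Tick 2: prefer B, take joint from B; A=[bolt,apple] B=[disk,node,clip] C=[reel,joint]
Tick 3: prefer A, take bolt from A; A=[apple] B=[disk,node,clip] C=[reel,joint,bolt]
Tick 4: prefer B, take disk from B; A=[apple] B=[node,clip] C=[reel,joint,bolt,disk]
Tick 5: prefer A, take apple from A; A=[-] B=[node,clip] C=[reel,joint,bolt,disk,apple]
Tick 6: prefer B, take node from B; A=[-] B=[clip] C=[reel,joint,bolt,disk,apple,node]
Tick 7: prefer A, take clip from B; A=[-] B=[-] C=[reel,joint,bolt,disk,apple,node,clip]

Answer: 7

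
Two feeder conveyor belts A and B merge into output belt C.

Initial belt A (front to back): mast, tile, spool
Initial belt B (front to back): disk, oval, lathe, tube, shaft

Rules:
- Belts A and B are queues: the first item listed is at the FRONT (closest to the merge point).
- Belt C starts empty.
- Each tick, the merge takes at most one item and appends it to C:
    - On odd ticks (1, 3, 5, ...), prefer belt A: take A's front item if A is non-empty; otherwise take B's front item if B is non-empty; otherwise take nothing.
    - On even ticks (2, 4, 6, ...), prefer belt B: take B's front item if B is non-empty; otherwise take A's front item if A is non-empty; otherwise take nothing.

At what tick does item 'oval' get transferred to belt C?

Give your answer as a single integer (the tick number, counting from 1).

Answer: 4

Derivation:
Tick 1: prefer A, take mast from A; A=[tile,spool] B=[disk,oval,lathe,tube,shaft] C=[mast]
Tick 2: prefer B, take disk from B; A=[tile,spool] B=[oval,lathe,tube,shaft] C=[mast,disk]
Tick 3: prefer A, take tile from A; A=[spool] B=[oval,lathe,tube,shaft] C=[mast,disk,tile]
Tick 4: prefer B, take oval from B; A=[spool] B=[lathe,tube,shaft] C=[mast,disk,tile,oval]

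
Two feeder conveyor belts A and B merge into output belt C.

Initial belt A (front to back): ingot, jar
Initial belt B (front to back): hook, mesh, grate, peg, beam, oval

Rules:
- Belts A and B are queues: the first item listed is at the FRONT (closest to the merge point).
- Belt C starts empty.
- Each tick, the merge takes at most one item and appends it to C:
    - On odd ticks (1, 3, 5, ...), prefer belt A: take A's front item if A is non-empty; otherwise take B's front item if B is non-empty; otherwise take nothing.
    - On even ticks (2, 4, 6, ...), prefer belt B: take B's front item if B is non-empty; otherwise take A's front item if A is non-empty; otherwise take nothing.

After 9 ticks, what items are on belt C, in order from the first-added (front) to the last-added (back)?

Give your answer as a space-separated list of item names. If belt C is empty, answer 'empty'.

Answer: ingot hook jar mesh grate peg beam oval

Derivation:
Tick 1: prefer A, take ingot from A; A=[jar] B=[hook,mesh,grate,peg,beam,oval] C=[ingot]
Tick 2: prefer B, take hook from B; A=[jar] B=[mesh,grate,peg,beam,oval] C=[ingot,hook]
Tick 3: prefer A, take jar from A; A=[-] B=[mesh,grate,peg,beam,oval] C=[ingot,hook,jar]
Tick 4: prefer B, take mesh from B; A=[-] B=[grate,peg,beam,oval] C=[ingot,hook,jar,mesh]
Tick 5: prefer A, take grate from B; A=[-] B=[peg,beam,oval] C=[ingot,hook,jar,mesh,grate]
Tick 6: prefer B, take peg from B; A=[-] B=[beam,oval] C=[ingot,hook,jar,mesh,grate,peg]
Tick 7: prefer A, take beam from B; A=[-] B=[oval] C=[ingot,hook,jar,mesh,grate,peg,beam]
Tick 8: prefer B, take oval from B; A=[-] B=[-] C=[ingot,hook,jar,mesh,grate,peg,beam,oval]
Tick 9: prefer A, both empty, nothing taken; A=[-] B=[-] C=[ingot,hook,jar,mesh,grate,peg,beam,oval]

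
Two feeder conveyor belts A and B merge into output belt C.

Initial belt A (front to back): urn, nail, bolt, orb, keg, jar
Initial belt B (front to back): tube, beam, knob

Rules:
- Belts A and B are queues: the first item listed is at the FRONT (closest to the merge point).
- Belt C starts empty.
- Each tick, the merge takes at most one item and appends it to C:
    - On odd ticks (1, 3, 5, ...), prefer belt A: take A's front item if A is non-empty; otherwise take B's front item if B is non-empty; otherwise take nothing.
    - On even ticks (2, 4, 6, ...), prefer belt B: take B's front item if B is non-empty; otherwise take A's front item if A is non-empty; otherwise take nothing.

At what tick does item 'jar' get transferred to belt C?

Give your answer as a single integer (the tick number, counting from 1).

Tick 1: prefer A, take urn from A; A=[nail,bolt,orb,keg,jar] B=[tube,beam,knob] C=[urn]
Tick 2: prefer B, take tube from B; A=[nail,bolt,orb,keg,jar] B=[beam,knob] C=[urn,tube]
Tick 3: prefer A, take nail from A; A=[bolt,orb,keg,jar] B=[beam,knob] C=[urn,tube,nail]
Tick 4: prefer B, take beam from B; A=[bolt,orb,keg,jar] B=[knob] C=[urn,tube,nail,beam]
Tick 5: prefer A, take bolt from A; A=[orb,keg,jar] B=[knob] C=[urn,tube,nail,beam,bolt]
Tick 6: prefer B, take knob from B; A=[orb,keg,jar] B=[-] C=[urn,tube,nail,beam,bolt,knob]
Tick 7: prefer A, take orb from A; A=[keg,jar] B=[-] C=[urn,tube,nail,beam,bolt,knob,orb]
Tick 8: prefer B, take keg from A; A=[jar] B=[-] C=[urn,tube,nail,beam,bolt,knob,orb,keg]
Tick 9: prefer A, take jar from A; A=[-] B=[-] C=[urn,tube,nail,beam,bolt,knob,orb,keg,jar]

Answer: 9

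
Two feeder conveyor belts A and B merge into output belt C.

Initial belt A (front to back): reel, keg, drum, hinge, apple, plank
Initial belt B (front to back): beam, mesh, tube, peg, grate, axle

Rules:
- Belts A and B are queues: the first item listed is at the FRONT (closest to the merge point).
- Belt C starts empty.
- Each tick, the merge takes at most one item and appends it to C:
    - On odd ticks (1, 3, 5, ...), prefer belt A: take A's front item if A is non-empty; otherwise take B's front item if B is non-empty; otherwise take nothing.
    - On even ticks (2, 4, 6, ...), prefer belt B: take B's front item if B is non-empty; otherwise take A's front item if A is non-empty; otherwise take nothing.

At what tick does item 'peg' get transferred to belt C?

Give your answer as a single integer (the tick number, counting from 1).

Tick 1: prefer A, take reel from A; A=[keg,drum,hinge,apple,plank] B=[beam,mesh,tube,peg,grate,axle] C=[reel]
Tick 2: prefer B, take beam from B; A=[keg,drum,hinge,apple,plank] B=[mesh,tube,peg,grate,axle] C=[reel,beam]
Tick 3: prefer A, take keg from A; A=[drum,hinge,apple,plank] B=[mesh,tube,peg,grate,axle] C=[reel,beam,keg]
Tick 4: prefer B, take mesh from B; A=[drum,hinge,apple,plank] B=[tube,peg,grate,axle] C=[reel,beam,keg,mesh]
Tick 5: prefer A, take drum from A; A=[hinge,apple,plank] B=[tube,peg,grate,axle] C=[reel,beam,keg,mesh,drum]
Tick 6: prefer B, take tube from B; A=[hinge,apple,plank] B=[peg,grate,axle] C=[reel,beam,keg,mesh,drum,tube]
Tick 7: prefer A, take hinge from A; A=[apple,plank] B=[peg,grate,axle] C=[reel,beam,keg,mesh,drum,tube,hinge]
Tick 8: prefer B, take peg from B; A=[apple,plank] B=[grate,axle] C=[reel,beam,keg,mesh,drum,tube,hinge,peg]

Answer: 8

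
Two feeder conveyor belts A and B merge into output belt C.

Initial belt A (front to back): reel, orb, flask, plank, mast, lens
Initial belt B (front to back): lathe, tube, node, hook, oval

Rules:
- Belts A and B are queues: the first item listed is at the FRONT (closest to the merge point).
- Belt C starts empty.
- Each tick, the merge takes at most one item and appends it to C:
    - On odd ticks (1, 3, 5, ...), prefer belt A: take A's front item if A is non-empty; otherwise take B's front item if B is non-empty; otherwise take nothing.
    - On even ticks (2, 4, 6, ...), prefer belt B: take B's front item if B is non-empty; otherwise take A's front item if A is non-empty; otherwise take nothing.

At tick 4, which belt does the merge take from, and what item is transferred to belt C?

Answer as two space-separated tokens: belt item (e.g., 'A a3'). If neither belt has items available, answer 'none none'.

Answer: B tube

Derivation:
Tick 1: prefer A, take reel from A; A=[orb,flask,plank,mast,lens] B=[lathe,tube,node,hook,oval] C=[reel]
Tick 2: prefer B, take lathe from B; A=[orb,flask,plank,mast,lens] B=[tube,node,hook,oval] C=[reel,lathe]
Tick 3: prefer A, take orb from A; A=[flask,plank,mast,lens] B=[tube,node,hook,oval] C=[reel,lathe,orb]
Tick 4: prefer B, take tube from B; A=[flask,plank,mast,lens] B=[node,hook,oval] C=[reel,lathe,orb,tube]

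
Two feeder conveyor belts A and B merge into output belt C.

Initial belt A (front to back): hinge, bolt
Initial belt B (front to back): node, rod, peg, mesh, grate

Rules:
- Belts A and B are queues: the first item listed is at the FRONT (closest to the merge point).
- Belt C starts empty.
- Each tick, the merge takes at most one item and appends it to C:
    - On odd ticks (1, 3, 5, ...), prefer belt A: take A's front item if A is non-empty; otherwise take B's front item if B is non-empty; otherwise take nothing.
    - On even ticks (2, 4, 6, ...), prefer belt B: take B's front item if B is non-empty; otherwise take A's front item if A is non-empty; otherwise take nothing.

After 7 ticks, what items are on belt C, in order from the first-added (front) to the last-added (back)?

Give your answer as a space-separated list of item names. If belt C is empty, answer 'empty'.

Tick 1: prefer A, take hinge from A; A=[bolt] B=[node,rod,peg,mesh,grate] C=[hinge]
Tick 2: prefer B, take node from B; A=[bolt] B=[rod,peg,mesh,grate] C=[hinge,node]
Tick 3: prefer A, take bolt from A; A=[-] B=[rod,peg,mesh,grate] C=[hinge,node,bolt]
Tick 4: prefer B, take rod from B; A=[-] B=[peg,mesh,grate] C=[hinge,node,bolt,rod]
Tick 5: prefer A, take peg from B; A=[-] B=[mesh,grate] C=[hinge,node,bolt,rod,peg]
Tick 6: prefer B, take mesh from B; A=[-] B=[grate] C=[hinge,node,bolt,rod,peg,mesh]
Tick 7: prefer A, take grate from B; A=[-] B=[-] C=[hinge,node,bolt,rod,peg,mesh,grate]

Answer: hinge node bolt rod peg mesh grate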